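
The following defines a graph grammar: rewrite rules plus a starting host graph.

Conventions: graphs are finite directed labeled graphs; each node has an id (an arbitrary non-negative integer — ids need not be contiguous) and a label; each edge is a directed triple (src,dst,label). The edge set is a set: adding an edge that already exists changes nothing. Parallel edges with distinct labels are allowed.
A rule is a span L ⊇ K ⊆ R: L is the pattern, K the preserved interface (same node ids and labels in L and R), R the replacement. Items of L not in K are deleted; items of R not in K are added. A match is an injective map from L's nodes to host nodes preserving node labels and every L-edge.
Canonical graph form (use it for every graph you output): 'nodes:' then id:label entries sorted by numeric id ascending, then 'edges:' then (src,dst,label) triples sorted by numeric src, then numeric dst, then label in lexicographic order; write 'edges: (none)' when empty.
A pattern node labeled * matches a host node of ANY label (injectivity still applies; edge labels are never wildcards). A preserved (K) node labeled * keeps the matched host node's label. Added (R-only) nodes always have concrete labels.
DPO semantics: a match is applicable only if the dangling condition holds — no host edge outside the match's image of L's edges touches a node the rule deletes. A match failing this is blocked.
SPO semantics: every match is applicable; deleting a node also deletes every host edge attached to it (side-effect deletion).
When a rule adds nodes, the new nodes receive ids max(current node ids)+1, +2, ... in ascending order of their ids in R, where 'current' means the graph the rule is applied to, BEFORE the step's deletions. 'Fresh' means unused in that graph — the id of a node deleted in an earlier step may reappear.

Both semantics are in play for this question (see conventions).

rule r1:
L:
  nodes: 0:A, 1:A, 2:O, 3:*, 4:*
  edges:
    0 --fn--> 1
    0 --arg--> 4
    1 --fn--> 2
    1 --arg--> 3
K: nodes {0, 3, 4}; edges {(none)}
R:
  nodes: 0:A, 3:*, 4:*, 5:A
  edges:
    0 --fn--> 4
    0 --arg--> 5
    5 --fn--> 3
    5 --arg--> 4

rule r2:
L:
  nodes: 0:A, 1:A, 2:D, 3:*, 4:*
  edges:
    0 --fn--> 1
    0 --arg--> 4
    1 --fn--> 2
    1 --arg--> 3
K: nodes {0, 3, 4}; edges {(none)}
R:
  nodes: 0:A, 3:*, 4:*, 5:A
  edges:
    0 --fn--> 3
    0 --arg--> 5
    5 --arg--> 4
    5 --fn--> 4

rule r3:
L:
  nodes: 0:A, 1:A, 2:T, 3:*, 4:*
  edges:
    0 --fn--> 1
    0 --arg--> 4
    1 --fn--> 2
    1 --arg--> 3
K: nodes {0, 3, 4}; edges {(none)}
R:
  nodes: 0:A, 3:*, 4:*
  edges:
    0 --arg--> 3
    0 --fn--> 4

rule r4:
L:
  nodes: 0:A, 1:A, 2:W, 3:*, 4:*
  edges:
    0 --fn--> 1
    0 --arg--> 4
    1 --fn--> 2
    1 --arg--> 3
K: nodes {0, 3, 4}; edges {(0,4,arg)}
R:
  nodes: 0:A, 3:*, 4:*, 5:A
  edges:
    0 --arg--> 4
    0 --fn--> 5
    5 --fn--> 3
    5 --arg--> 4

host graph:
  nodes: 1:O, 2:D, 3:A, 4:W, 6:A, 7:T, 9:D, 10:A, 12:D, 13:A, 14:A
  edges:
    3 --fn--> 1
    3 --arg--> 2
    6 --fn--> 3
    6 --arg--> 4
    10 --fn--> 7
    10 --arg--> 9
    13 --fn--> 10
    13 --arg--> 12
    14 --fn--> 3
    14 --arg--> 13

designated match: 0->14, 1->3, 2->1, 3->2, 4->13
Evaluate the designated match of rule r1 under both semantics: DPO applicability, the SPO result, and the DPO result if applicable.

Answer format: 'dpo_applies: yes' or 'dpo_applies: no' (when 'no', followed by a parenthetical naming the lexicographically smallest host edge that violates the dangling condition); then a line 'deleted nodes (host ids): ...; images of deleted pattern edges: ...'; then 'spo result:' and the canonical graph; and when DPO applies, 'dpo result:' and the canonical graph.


dpo_applies: no
(the rule deletes node 3, which keeps host edge (6,3,fn) outside the match image — the dangling condition fails, DPO blocks; SPO proceeds and side-deletes such edges)
deleted nodes (host ids): 1, 3; images of deleted pattern edges: (3,1,fn); (3,2,arg); (14,3,fn); (14,13,arg)
spo result:
nodes: 2:D, 4:W, 6:A, 7:T, 9:D, 10:A, 12:D, 13:A, 14:A, 15:A
edges: (6,4,arg); (10,7,fn); (10,9,arg); (13,10,fn); (13,12,arg); (14,13,fn); (14,15,arg); (15,2,fn); (15,13,arg)


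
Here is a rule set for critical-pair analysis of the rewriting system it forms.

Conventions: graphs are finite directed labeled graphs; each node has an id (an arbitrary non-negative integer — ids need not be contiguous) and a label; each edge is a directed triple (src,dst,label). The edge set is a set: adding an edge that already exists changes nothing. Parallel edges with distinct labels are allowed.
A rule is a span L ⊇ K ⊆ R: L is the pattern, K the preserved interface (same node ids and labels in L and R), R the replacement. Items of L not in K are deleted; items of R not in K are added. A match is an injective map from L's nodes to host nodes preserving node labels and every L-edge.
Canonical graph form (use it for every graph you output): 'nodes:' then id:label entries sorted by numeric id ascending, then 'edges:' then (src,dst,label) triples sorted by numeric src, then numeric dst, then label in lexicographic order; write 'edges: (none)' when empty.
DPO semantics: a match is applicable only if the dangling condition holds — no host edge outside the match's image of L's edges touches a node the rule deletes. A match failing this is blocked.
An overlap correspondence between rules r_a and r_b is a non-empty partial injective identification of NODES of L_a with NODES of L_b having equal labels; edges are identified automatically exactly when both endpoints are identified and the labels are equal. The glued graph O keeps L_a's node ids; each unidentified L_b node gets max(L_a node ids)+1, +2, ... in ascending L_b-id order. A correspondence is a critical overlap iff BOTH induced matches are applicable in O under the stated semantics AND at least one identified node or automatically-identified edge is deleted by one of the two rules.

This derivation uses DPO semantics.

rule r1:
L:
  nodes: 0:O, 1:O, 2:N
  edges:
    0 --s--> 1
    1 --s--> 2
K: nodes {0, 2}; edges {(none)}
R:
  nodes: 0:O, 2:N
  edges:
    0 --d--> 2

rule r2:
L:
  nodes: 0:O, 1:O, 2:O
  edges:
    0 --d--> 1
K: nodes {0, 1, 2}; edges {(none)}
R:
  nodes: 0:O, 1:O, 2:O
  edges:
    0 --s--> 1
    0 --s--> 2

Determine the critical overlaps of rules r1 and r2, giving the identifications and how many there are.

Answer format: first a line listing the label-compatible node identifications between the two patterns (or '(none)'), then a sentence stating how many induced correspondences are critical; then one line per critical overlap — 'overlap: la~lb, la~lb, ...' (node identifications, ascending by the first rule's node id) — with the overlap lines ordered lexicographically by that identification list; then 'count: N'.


label-compatible node identifications between L(r1) and L(r2): 0~0, 0~1, 0~2, 1~0, 1~1, 1~2
3 of the induced correspondences are critical overlaps of r1 and r2.
overlap: 0~0, 1~2
overlap: 0~1, 1~2
overlap: 1~2
count: 3


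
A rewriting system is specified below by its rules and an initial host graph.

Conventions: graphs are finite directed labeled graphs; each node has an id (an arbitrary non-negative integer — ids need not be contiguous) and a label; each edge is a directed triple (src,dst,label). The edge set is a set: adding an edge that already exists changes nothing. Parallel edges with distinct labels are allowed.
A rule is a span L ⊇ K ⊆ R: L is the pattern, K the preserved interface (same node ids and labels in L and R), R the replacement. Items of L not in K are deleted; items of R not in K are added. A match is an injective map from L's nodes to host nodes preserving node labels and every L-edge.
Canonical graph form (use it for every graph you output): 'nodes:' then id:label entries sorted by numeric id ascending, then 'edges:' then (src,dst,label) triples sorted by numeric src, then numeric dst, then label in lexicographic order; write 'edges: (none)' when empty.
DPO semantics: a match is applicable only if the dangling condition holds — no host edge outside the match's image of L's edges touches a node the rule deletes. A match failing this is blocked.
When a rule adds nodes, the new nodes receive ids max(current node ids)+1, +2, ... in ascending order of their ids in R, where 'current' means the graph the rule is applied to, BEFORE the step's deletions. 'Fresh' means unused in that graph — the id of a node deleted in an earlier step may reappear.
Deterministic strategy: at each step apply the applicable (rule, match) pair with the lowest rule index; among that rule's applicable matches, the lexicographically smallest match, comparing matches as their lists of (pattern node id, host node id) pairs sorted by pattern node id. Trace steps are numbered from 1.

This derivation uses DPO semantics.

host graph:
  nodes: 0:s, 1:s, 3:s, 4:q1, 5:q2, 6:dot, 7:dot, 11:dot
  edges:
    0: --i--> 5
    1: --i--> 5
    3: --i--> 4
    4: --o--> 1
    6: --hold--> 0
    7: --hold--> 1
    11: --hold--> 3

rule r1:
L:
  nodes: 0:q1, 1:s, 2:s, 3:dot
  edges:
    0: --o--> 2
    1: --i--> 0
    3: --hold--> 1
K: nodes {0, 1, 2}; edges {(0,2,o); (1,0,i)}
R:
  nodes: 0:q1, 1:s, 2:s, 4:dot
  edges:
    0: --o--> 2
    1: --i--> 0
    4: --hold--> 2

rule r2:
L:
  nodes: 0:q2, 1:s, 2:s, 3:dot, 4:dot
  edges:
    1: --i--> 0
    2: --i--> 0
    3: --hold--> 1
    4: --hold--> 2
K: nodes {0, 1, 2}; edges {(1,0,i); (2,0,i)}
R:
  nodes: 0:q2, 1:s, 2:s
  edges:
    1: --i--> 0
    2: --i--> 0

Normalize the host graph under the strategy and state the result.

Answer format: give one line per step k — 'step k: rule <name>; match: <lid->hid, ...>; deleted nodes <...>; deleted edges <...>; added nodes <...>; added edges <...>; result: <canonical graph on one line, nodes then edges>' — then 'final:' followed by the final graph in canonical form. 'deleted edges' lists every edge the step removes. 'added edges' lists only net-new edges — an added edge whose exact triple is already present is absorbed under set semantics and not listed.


step 1: rule r1; match: 0->4, 1->3, 2->1, 3->11; deleted nodes 11; deleted edges (11,3,hold); added nodes 12; added edges (12,1,hold); result: nodes: 0:s, 1:s, 3:s, 4:q1, 5:q2, 6:dot, 7:dot, 12:dot edges: (0,5,i); (1,5,i); (3,4,i); (4,1,o); (6,0,hold); (7,1,hold); (12,1,hold)
step 2: rule r2; match: 0->5, 1->0, 2->1, 3->6, 4->7; deleted nodes 6, 7; deleted edges (6,0,hold); (7,1,hold); added nodes (none); added edges (none); result: nodes: 0:s, 1:s, 3:s, 4:q1, 5:q2, 12:dot edges: (0,5,i); (1,5,i); (3,4,i); (4,1,o); (12,1,hold)
final:
nodes: 0:s, 1:s, 3:s, 4:q1, 5:q2, 12:dot
edges: (0,5,i); (1,5,i); (3,4,i); (4,1,o); (12,1,hold)


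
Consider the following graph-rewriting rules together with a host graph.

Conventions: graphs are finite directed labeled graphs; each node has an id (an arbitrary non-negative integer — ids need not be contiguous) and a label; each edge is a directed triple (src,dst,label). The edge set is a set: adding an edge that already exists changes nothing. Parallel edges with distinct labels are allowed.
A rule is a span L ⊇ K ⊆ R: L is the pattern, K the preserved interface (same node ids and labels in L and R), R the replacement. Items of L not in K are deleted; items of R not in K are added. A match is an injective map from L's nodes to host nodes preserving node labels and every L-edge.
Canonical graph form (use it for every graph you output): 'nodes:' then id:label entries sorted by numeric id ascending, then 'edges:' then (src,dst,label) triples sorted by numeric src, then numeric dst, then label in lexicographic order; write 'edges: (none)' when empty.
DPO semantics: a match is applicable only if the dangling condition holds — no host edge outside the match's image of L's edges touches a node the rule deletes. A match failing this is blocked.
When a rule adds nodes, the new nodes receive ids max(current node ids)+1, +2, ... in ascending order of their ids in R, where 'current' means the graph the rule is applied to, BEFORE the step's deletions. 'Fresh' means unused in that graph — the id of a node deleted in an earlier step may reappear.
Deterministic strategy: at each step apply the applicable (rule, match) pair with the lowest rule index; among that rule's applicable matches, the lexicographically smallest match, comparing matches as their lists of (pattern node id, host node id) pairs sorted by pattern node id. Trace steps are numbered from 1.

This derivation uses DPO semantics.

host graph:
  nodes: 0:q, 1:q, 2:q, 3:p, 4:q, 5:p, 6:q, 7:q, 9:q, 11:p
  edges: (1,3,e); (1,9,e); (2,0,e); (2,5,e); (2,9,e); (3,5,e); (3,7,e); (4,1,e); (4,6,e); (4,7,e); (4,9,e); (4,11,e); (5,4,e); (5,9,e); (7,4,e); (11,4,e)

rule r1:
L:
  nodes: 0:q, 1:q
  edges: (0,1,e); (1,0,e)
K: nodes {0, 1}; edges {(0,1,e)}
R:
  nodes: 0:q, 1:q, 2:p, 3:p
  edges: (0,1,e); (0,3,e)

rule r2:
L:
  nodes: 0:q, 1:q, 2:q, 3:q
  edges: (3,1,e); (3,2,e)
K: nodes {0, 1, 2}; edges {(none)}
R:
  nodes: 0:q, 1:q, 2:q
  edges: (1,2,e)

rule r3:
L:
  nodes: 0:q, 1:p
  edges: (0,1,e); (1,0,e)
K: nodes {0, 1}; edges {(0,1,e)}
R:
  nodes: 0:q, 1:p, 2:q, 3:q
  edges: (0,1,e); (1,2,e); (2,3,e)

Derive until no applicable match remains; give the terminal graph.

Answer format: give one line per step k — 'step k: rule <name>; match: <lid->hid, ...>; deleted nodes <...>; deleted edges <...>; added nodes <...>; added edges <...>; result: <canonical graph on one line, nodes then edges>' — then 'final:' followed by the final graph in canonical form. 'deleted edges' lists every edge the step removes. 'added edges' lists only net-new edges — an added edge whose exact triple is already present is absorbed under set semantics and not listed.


step 1: rule r1; match: 0->4, 1->7; deleted nodes (none); deleted edges (7,4,e); added nodes 12, 13; added edges (4,13,e); result: nodes: 0:q, 1:q, 2:q, 3:p, 4:q, 5:p, 6:q, 7:q, 9:q, 11:p, 12:p, 13:p edges: (1,3,e); (1,9,e); (2,0,e); (2,5,e); (2,9,e); (3,5,e); (3,7,e); (4,1,e); (4,6,e); (4,7,e); (4,9,e); (4,11,e); (4,13,e); (5,4,e); (5,9,e); (11,4,e)
step 2: rule r3; match: 0->4, 1->11; deleted nodes (none); deleted edges (11,4,e); added nodes 14, 15; added edges (11,14,e); (14,15,e); result: nodes: 0:q, 1:q, 2:q, 3:p, 4:q, 5:p, 6:q, 7:q, 9:q, 11:p, 12:p, 13:p, 14:q, 15:q edges: (1,3,e); (1,9,e); (2,0,e); (2,5,e); (2,9,e); (3,5,e); (3,7,e); (4,1,e); (4,6,e); (4,7,e); (4,9,e); (4,11,e); (4,13,e); (5,4,e); (5,9,e); (11,14,e); (14,15,e)
final:
nodes: 0:q, 1:q, 2:q, 3:p, 4:q, 5:p, 6:q, 7:q, 9:q, 11:p, 12:p, 13:p, 14:q, 15:q
edges: (1,3,e); (1,9,e); (2,0,e); (2,5,e); (2,9,e); (3,5,e); (3,7,e); (4,1,e); (4,6,e); (4,7,e); (4,9,e); (4,11,e); (4,13,e); (5,4,e); (5,9,e); (11,14,e); (14,15,e)


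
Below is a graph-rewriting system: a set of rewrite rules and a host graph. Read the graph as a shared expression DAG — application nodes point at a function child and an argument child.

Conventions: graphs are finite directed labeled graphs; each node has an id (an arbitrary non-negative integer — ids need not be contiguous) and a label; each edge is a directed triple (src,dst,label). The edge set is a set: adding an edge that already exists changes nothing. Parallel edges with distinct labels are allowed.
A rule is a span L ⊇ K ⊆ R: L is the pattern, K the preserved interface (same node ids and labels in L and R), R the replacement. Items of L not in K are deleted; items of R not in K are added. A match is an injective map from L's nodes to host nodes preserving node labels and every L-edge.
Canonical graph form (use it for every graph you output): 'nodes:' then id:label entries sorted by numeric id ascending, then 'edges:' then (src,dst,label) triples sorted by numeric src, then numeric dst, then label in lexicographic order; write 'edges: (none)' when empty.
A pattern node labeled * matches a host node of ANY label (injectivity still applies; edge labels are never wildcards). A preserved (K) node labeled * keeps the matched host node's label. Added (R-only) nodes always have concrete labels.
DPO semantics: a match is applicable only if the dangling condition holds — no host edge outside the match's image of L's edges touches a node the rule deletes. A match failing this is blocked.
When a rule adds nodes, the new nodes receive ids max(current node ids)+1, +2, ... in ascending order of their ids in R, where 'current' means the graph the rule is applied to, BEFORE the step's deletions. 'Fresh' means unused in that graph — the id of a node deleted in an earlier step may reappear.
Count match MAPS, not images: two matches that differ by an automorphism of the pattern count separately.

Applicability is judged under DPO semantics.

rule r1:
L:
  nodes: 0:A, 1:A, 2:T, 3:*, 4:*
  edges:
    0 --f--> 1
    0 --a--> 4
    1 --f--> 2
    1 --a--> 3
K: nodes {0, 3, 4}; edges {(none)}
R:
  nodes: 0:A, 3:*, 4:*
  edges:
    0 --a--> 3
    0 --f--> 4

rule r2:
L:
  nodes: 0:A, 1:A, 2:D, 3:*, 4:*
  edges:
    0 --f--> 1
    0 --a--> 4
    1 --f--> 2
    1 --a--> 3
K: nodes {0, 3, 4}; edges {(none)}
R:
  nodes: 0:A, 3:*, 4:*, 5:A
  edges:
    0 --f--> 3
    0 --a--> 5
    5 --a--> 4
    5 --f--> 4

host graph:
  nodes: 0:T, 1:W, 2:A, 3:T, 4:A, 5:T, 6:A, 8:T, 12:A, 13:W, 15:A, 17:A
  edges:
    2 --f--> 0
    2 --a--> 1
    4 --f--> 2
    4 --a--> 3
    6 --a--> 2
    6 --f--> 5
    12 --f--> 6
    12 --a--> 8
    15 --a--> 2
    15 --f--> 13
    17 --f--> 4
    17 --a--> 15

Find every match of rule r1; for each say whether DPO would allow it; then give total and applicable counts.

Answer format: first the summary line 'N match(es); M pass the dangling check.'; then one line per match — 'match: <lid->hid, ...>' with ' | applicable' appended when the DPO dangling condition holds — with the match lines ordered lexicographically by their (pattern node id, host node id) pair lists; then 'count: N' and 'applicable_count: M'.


2 match(es); 1 pass the dangling check.
match: 0->4, 1->2, 2->0, 3->1, 4->3
match: 0->12, 1->6, 2->5, 3->2, 4->8 | applicable
count: 2
applicable_count: 1


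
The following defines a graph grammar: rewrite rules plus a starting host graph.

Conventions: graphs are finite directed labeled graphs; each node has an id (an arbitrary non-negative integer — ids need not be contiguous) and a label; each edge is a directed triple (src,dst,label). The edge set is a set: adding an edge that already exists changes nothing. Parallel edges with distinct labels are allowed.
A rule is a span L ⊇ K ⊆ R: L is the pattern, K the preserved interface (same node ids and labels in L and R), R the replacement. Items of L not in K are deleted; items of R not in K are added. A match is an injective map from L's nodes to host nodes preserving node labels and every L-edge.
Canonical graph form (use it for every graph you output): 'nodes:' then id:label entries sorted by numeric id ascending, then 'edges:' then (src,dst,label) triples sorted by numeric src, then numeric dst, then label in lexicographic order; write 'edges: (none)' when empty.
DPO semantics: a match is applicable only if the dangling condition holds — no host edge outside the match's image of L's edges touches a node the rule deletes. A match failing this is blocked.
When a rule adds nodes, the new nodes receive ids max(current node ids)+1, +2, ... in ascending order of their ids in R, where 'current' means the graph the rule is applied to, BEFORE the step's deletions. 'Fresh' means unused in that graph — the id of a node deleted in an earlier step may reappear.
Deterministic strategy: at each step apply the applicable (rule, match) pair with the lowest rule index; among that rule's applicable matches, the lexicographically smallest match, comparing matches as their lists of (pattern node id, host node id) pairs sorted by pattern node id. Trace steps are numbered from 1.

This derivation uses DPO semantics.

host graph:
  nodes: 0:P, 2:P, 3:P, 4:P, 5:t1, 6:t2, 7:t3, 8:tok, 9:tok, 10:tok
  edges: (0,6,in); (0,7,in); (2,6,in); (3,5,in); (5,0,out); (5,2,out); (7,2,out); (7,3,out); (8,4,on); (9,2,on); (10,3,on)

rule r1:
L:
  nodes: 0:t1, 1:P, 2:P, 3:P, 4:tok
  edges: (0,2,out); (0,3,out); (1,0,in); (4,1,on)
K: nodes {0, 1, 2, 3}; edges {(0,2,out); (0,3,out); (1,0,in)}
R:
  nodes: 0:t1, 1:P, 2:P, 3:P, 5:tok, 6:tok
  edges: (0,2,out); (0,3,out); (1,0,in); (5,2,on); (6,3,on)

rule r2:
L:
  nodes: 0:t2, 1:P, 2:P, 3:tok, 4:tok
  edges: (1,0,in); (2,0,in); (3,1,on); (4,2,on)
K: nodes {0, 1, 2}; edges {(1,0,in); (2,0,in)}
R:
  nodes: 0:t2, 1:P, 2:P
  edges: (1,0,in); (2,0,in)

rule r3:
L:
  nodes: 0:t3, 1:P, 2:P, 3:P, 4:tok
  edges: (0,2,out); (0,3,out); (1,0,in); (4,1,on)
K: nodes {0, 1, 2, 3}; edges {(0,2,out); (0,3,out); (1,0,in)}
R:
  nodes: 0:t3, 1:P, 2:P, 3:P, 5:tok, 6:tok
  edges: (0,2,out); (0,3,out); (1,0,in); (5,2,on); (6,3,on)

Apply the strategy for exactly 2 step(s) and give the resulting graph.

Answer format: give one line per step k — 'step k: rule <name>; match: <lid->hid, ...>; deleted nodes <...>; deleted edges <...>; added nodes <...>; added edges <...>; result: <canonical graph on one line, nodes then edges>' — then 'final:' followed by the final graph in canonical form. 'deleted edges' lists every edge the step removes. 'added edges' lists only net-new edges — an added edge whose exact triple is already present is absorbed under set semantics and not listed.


step 1: rule r1; match: 0->5, 1->3, 2->0, 3->2, 4->10; deleted nodes 10; deleted edges (10,3,on); added nodes 11, 12; added edges (11,0,on); (12,2,on); result: nodes: 0:P, 2:P, 3:P, 4:P, 5:t1, 6:t2, 7:t3, 8:tok, 9:tok, 11:tok, 12:tok edges: (0,6,in); (0,7,in); (2,6,in); (3,5,in); (5,0,out); (5,2,out); (7,2,out); (7,3,out); (8,4,on); (9,2,on); (11,0,on); (12,2,on)
step 2: rule r2; match: 0->6, 1->0, 2->2, 3->11, 4->9; deleted nodes 9, 11; deleted edges (9,2,on); (11,0,on); added nodes (none); added edges (none); result: nodes: 0:P, 2:P, 3:P, 4:P, 5:t1, 6:t2, 7:t3, 8:tok, 12:tok edges: (0,6,in); (0,7,in); (2,6,in); (3,5,in); (5,0,out); (5,2,out); (7,2,out); (7,3,out); (8,4,on); (12,2,on)
final:
nodes: 0:P, 2:P, 3:P, 4:P, 5:t1, 6:t2, 7:t3, 8:tok, 12:tok
edges: (0,6,in); (0,7,in); (2,6,in); (3,5,in); (5,0,out); (5,2,out); (7,2,out); (7,3,out); (8,4,on); (12,2,on)


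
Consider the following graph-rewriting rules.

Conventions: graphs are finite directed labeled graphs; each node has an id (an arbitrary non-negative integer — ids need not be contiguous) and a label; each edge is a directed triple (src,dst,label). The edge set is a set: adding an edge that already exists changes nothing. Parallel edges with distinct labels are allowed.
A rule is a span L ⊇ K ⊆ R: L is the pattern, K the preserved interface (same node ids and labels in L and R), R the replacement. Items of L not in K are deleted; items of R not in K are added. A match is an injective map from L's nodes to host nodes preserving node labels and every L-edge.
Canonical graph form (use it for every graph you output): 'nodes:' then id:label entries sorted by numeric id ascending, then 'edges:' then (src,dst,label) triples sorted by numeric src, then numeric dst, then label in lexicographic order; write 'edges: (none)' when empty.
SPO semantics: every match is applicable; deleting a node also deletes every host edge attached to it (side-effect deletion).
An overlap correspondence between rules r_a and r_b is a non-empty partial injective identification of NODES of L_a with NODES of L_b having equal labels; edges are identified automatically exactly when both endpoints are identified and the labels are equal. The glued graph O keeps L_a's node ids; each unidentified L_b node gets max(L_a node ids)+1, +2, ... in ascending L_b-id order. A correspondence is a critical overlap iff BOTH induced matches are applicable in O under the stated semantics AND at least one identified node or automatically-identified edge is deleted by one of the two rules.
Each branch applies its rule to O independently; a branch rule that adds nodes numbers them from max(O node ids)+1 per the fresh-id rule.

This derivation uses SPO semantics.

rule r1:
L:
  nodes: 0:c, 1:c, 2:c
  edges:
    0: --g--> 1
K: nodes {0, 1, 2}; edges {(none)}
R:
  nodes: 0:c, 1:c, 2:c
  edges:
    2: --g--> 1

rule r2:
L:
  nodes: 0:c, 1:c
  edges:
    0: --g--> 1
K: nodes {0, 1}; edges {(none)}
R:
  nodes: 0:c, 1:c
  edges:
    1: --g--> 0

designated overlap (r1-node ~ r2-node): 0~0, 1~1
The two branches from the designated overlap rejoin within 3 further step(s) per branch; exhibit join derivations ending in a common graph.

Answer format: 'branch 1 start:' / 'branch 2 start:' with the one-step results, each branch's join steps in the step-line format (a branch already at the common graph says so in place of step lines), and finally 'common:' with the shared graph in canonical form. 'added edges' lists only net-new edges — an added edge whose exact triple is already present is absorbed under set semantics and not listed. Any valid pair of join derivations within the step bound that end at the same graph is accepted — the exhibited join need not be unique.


branch 1 start:
nodes: 0:c, 1:c, 2:c
edges: (2,1,g)
branch 2 start:
nodes: 0:c, 1:c, 2:c
edges: (1,0,g)
branch 1 step 1: rule r1; match: 0->2, 1->1, 2->0; deleted nodes (none); deleted edges (2,1,g); added nodes (none); added edges (0,1,g); result: nodes: 0:c, 1:c, 2:c edges: (0,1,g)
branch 2 step 1: rule r2; match: 0->1, 1->0; deleted nodes (none); deleted edges (1,0,g); added nodes (none); added edges (0,1,g); result: nodes: 0:c, 1:c, 2:c edges: (0,1,g)
common:
nodes: 0:c, 1:c, 2:c
edges: (0,1,g)


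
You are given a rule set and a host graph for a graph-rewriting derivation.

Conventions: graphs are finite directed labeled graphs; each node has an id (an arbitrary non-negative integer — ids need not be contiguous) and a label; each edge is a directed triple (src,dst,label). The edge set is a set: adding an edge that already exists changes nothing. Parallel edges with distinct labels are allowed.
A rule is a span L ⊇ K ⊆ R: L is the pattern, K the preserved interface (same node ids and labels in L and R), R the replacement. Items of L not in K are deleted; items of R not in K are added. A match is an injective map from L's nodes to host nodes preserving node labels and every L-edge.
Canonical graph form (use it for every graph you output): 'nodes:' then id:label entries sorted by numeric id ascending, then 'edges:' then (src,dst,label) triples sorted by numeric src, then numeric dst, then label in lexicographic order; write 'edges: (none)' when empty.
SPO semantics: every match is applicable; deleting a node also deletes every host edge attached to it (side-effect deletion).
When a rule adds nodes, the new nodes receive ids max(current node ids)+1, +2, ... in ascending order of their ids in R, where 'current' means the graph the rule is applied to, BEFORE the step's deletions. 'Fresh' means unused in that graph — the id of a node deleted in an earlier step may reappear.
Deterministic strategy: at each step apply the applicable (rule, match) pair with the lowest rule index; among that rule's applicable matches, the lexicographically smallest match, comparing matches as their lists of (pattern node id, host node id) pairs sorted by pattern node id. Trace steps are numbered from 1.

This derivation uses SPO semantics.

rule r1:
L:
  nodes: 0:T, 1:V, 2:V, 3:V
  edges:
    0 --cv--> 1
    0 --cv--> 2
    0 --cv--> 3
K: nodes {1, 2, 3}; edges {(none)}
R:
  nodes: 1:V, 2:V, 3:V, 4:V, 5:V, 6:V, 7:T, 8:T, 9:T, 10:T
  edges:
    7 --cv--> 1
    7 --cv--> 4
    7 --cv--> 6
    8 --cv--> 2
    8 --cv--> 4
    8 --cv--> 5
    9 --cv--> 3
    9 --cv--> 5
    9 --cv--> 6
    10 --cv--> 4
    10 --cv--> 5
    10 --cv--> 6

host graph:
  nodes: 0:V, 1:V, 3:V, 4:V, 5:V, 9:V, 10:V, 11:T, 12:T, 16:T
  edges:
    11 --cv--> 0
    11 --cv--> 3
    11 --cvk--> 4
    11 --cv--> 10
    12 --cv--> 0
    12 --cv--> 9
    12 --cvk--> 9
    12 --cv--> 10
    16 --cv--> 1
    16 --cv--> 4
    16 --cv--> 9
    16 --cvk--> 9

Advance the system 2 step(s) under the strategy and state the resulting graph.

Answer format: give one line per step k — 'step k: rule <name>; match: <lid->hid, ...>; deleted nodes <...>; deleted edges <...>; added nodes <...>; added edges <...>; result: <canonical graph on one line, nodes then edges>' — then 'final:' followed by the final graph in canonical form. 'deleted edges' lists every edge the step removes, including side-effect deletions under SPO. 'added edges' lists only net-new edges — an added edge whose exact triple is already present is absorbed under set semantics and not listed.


step 1: rule r1; match: 0->11, 1->0, 2->3, 3->10; deleted nodes 11; deleted edges (11,0,cv); (11,3,cv); (11,4,cvk); (11,10,cv); added nodes 17, 18, 19, 20, 21, 22, 23; added edges (20,0,cv); (20,17,cv); (20,19,cv); (21,3,cv); (21,17,cv); (21,18,cv); (22,10,cv); (22,18,cv); (22,19,cv); (23,17,cv); (23,18,cv); (23,19,cv); result: nodes: 0:V, 1:V, 3:V, 4:V, 5:V, 9:V, 10:V, 12:T, 16:T, 17:V, 18:V, 19:V, 20:T, 21:T, 22:T, 23:T edges: (12,0,cv); (12,9,cv); (12,9,cvk); (12,10,cv); (16,1,cv); (16,4,cv); (16,9,cv); (16,9,cvk); (20,0,cv); (20,17,cv); (20,19,cv); (21,3,cv); (21,17,cv); (21,18,cv); (22,10,cv); (22,18,cv); (22,19,cv); (23,17,cv); (23,18,cv); (23,19,cv)
step 2: rule r1; match: 0->12, 1->0, 2->9, 3->10; deleted nodes 12; deleted edges (12,0,cv); (12,9,cv); (12,9,cvk); (12,10,cv); added nodes 24, 25, 26, 27, 28, 29, 30; added edges (27,0,cv); (27,24,cv); (27,26,cv); (28,9,cv); (28,24,cv); (28,25,cv); (29,10,cv); (29,25,cv); (29,26,cv); (30,24,cv); (30,25,cv); (30,26,cv); result: nodes: 0:V, 1:V, 3:V, 4:V, 5:V, 9:V, 10:V, 16:T, 17:V, 18:V, 19:V, 20:T, 21:T, 22:T, 23:T, 24:V, 25:V, 26:V, 27:T, 28:T, 29:T, 30:T edges: (16,1,cv); (16,4,cv); (16,9,cv); (16,9,cvk); (20,0,cv); (20,17,cv); (20,19,cv); (21,3,cv); (21,17,cv); (21,18,cv); (22,10,cv); (22,18,cv); (22,19,cv); (23,17,cv); (23,18,cv); (23,19,cv); (27,0,cv); (27,24,cv); (27,26,cv); (28,9,cv); (28,24,cv); (28,25,cv); (29,10,cv); (29,25,cv); (29,26,cv); (30,24,cv); (30,25,cv); (30,26,cv)
final:
nodes: 0:V, 1:V, 3:V, 4:V, 5:V, 9:V, 10:V, 16:T, 17:V, 18:V, 19:V, 20:T, 21:T, 22:T, 23:T, 24:V, 25:V, 26:V, 27:T, 28:T, 29:T, 30:T
edges: (16,1,cv); (16,4,cv); (16,9,cv); (16,9,cvk); (20,0,cv); (20,17,cv); (20,19,cv); (21,3,cv); (21,17,cv); (21,18,cv); (22,10,cv); (22,18,cv); (22,19,cv); (23,17,cv); (23,18,cv); (23,19,cv); (27,0,cv); (27,24,cv); (27,26,cv); (28,9,cv); (28,24,cv); (28,25,cv); (29,10,cv); (29,25,cv); (29,26,cv); (30,24,cv); (30,25,cv); (30,26,cv)


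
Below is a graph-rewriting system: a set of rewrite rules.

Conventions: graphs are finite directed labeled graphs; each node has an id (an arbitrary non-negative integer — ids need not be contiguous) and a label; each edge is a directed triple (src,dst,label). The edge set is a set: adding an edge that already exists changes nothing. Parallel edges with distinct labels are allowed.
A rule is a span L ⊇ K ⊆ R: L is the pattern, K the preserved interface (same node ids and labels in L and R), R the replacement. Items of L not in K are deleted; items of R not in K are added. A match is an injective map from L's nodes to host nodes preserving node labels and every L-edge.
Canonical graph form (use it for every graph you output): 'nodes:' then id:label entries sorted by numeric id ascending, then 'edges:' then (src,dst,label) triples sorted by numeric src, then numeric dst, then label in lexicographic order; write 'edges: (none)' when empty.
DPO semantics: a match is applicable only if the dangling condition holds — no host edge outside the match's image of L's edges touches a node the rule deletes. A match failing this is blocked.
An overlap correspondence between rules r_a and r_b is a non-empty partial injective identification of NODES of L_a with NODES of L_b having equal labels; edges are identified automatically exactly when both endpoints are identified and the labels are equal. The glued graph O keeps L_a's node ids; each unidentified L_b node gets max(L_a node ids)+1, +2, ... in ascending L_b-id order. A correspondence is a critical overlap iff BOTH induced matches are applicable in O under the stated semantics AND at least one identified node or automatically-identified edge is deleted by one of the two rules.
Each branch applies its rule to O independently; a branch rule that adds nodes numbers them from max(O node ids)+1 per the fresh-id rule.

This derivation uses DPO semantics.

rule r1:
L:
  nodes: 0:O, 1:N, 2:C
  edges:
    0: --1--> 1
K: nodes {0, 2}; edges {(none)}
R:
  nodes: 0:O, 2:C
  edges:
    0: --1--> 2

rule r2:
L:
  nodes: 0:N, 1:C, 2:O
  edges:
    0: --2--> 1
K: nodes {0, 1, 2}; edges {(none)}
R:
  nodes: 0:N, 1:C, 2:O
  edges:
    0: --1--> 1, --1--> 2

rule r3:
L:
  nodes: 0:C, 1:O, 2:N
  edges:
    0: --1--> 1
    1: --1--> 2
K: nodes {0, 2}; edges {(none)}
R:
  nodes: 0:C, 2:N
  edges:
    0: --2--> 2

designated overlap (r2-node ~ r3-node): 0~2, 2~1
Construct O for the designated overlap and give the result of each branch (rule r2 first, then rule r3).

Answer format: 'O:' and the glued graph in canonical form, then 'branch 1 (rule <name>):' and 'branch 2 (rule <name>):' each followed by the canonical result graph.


O:
nodes: 0:N, 1:C, 2:O, 3:C
edges: (0,1,2); (2,0,1); (3,2,1)
branch 1 (rule r2):
nodes: 0:N, 1:C, 2:O, 3:C
edges: (0,1,1); (0,2,1); (2,0,1); (3,2,1)
branch 2 (rule r3):
nodes: 0:N, 1:C, 3:C
edges: (0,1,2); (3,0,2)


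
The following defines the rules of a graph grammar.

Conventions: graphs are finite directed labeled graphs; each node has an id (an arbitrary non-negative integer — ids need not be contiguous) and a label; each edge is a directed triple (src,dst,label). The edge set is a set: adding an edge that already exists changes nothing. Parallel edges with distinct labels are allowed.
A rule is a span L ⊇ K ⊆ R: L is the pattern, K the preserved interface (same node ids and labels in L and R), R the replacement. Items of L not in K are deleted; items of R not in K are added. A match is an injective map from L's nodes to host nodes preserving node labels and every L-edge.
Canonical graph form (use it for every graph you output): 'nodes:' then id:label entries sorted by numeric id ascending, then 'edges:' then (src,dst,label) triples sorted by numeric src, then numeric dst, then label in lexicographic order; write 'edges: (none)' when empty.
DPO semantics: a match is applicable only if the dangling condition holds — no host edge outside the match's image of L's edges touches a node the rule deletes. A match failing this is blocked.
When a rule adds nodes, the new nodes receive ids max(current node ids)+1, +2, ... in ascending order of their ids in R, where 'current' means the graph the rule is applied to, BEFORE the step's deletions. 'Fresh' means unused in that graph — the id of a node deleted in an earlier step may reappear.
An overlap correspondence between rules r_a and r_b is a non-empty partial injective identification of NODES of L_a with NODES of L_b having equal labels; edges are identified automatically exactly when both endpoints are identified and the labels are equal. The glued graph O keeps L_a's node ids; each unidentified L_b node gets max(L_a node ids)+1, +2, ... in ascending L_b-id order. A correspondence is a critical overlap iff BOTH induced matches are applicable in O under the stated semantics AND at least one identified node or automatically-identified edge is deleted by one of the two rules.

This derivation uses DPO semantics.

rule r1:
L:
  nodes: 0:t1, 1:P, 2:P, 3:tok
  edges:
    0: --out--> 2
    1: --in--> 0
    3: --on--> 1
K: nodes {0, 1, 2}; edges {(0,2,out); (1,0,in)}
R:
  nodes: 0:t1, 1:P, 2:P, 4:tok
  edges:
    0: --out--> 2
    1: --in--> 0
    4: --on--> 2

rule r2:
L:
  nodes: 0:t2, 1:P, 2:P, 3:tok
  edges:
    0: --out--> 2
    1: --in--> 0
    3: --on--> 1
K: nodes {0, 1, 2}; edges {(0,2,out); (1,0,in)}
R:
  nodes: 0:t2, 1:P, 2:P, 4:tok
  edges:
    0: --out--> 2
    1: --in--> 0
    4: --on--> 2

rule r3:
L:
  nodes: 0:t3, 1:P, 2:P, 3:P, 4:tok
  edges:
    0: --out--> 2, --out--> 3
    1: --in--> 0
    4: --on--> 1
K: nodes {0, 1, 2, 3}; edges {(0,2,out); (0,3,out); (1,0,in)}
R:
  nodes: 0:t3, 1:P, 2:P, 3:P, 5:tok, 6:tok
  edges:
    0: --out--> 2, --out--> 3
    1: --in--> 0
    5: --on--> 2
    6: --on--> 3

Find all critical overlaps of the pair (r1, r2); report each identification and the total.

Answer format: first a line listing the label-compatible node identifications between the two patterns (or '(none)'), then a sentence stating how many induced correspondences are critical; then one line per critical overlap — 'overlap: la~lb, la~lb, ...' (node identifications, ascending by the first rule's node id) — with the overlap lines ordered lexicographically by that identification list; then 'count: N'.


label-compatible node identifications between L(r1) and L(r2): 1~1, 1~2, 2~1, 2~2, 3~3
2 of the induced correspondences are critical overlaps of r1 and r2.
overlap: 1~1, 2~2, 3~3
overlap: 1~1, 3~3
count: 2


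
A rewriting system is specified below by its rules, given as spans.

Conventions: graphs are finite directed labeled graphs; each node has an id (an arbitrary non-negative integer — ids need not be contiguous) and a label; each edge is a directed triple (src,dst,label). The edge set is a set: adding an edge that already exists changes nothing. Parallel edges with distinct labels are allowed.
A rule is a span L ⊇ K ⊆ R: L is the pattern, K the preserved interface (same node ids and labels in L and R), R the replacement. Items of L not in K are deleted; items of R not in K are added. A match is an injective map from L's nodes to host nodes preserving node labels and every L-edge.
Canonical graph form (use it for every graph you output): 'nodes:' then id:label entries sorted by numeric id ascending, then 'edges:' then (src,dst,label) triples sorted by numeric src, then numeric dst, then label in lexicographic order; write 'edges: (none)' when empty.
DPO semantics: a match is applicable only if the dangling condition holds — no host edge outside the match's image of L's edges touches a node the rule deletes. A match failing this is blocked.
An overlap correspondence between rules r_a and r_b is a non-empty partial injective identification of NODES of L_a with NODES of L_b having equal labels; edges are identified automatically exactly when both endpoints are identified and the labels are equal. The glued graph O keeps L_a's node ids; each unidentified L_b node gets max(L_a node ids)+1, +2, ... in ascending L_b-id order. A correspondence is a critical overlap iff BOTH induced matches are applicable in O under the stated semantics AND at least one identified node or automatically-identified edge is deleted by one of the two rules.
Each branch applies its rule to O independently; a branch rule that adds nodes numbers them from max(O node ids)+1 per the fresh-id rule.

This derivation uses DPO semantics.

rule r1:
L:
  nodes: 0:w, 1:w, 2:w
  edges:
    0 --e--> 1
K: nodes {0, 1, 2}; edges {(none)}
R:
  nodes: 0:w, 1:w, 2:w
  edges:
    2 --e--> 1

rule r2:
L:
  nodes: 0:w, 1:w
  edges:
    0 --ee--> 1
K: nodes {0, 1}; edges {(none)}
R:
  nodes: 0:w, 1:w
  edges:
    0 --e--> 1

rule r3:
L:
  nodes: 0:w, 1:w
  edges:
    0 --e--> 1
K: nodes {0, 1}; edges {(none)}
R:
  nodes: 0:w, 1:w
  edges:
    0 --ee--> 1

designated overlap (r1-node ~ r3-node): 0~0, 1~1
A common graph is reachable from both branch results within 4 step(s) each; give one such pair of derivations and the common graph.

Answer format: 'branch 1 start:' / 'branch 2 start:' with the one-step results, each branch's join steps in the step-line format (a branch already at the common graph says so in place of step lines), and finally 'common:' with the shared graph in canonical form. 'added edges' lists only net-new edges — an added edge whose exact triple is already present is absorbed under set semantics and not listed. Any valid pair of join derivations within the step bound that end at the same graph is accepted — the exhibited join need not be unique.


branch 1 start:
nodes: 0:w, 1:w, 2:w
edges: (2,1,e)
branch 2 start:
nodes: 0:w, 1:w, 2:w
edges: (0,1,ee)
branch 1 step 1: rule r1; match: 0->2, 1->1, 2->0; deleted nodes (none); deleted edges (2,1,e); added nodes (none); added edges (0,1,e); result: nodes: 0:w, 1:w, 2:w edges: (0,1,e)
branch 2 step 1: rule r2; match: 0->0, 1->1; deleted nodes (none); deleted edges (0,1,ee); added nodes (none); added edges (0,1,e); result: nodes: 0:w, 1:w, 2:w edges: (0,1,e)
common:
nodes: 0:w, 1:w, 2:w
edges: (0,1,e)
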